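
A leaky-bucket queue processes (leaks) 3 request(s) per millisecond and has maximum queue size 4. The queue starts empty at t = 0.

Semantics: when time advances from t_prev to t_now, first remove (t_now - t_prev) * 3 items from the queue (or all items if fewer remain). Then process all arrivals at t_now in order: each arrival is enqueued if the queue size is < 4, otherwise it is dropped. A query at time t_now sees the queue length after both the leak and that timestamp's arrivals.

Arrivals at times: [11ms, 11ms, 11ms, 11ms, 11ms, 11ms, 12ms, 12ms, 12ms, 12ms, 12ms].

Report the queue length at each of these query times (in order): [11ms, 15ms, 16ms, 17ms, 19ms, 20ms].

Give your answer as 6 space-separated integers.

Queue lengths at query times:
  query t=11ms: backlog = 4
  query t=15ms: backlog = 0
  query t=16ms: backlog = 0
  query t=17ms: backlog = 0
  query t=19ms: backlog = 0
  query t=20ms: backlog = 0

Answer: 4 0 0 0 0 0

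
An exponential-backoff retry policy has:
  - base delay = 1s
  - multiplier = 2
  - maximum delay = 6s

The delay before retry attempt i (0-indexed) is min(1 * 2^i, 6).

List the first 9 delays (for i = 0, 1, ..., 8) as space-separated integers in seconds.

Answer: 1 2 4 6 6 6 6 6 6

Derivation:
Computing each delay:
  i=0: min(1*2^0, 6) = 1
  i=1: min(1*2^1, 6) = 2
  i=2: min(1*2^2, 6) = 4
  i=3: min(1*2^3, 6) = 6
  i=4: min(1*2^4, 6) = 6
  i=5: min(1*2^5, 6) = 6
  i=6: min(1*2^6, 6) = 6
  i=7: min(1*2^7, 6) = 6
  i=8: min(1*2^8, 6) = 6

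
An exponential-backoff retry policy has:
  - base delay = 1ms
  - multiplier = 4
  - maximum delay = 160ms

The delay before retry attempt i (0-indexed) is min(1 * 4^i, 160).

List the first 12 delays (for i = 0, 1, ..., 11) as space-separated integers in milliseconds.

Answer: 1 4 16 64 160 160 160 160 160 160 160 160

Derivation:
Computing each delay:
  i=0: min(1*4^0, 160) = 1
  i=1: min(1*4^1, 160) = 4
  i=2: min(1*4^2, 160) = 16
  i=3: min(1*4^3, 160) = 64
  i=4: min(1*4^4, 160) = 160
  i=5: min(1*4^5, 160) = 160
  i=6: min(1*4^6, 160) = 160
  i=7: min(1*4^7, 160) = 160
  i=8: min(1*4^8, 160) = 160
  i=9: min(1*4^9, 160) = 160
  i=10: min(1*4^10, 160) = 160
  i=11: min(1*4^11, 160) = 160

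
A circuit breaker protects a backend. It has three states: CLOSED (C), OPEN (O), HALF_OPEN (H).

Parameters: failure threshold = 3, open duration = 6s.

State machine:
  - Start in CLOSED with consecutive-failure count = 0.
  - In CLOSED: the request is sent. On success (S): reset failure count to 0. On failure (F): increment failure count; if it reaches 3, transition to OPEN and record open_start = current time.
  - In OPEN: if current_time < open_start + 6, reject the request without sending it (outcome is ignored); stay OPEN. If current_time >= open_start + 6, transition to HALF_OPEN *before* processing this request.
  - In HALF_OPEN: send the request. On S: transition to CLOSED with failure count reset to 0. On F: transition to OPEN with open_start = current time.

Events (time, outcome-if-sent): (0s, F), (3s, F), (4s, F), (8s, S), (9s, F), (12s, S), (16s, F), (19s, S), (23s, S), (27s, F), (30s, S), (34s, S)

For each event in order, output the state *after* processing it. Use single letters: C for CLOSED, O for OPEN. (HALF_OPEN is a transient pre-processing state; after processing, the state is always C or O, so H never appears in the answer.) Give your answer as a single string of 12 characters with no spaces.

Answer: CCOOOCCCCCCC

Derivation:
State after each event:
  event#1 t=0s outcome=F: state=CLOSED
  event#2 t=3s outcome=F: state=CLOSED
  event#3 t=4s outcome=F: state=OPEN
  event#4 t=8s outcome=S: state=OPEN
  event#5 t=9s outcome=F: state=OPEN
  event#6 t=12s outcome=S: state=CLOSED
  event#7 t=16s outcome=F: state=CLOSED
  event#8 t=19s outcome=S: state=CLOSED
  event#9 t=23s outcome=S: state=CLOSED
  event#10 t=27s outcome=F: state=CLOSED
  event#11 t=30s outcome=S: state=CLOSED
  event#12 t=34s outcome=S: state=CLOSED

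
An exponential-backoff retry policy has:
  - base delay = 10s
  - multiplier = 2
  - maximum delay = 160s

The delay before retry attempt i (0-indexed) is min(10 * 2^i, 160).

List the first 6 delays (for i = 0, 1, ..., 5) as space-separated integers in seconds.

Answer: 10 20 40 80 160 160

Derivation:
Computing each delay:
  i=0: min(10*2^0, 160) = 10
  i=1: min(10*2^1, 160) = 20
  i=2: min(10*2^2, 160) = 40
  i=3: min(10*2^3, 160) = 80
  i=4: min(10*2^4, 160) = 160
  i=5: min(10*2^5, 160) = 160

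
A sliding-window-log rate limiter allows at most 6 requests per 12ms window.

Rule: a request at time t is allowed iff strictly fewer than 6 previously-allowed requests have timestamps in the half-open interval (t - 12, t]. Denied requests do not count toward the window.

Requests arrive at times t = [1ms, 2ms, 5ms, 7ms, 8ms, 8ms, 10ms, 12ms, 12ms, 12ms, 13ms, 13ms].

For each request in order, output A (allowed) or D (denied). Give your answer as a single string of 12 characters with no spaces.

Tracking allowed requests in the window:
  req#1 t=1ms: ALLOW
  req#2 t=2ms: ALLOW
  req#3 t=5ms: ALLOW
  req#4 t=7ms: ALLOW
  req#5 t=8ms: ALLOW
  req#6 t=8ms: ALLOW
  req#7 t=10ms: DENY
  req#8 t=12ms: DENY
  req#9 t=12ms: DENY
  req#10 t=12ms: DENY
  req#11 t=13ms: ALLOW
  req#12 t=13ms: DENY

Answer: AAAAAADDDDAD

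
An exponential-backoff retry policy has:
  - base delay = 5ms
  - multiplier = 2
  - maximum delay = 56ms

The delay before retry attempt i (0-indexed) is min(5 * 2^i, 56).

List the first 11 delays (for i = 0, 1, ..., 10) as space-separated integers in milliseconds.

Answer: 5 10 20 40 56 56 56 56 56 56 56

Derivation:
Computing each delay:
  i=0: min(5*2^0, 56) = 5
  i=1: min(5*2^1, 56) = 10
  i=2: min(5*2^2, 56) = 20
  i=3: min(5*2^3, 56) = 40
  i=4: min(5*2^4, 56) = 56
  i=5: min(5*2^5, 56) = 56
  i=6: min(5*2^6, 56) = 56
  i=7: min(5*2^7, 56) = 56
  i=8: min(5*2^8, 56) = 56
  i=9: min(5*2^9, 56) = 56
  i=10: min(5*2^10, 56) = 56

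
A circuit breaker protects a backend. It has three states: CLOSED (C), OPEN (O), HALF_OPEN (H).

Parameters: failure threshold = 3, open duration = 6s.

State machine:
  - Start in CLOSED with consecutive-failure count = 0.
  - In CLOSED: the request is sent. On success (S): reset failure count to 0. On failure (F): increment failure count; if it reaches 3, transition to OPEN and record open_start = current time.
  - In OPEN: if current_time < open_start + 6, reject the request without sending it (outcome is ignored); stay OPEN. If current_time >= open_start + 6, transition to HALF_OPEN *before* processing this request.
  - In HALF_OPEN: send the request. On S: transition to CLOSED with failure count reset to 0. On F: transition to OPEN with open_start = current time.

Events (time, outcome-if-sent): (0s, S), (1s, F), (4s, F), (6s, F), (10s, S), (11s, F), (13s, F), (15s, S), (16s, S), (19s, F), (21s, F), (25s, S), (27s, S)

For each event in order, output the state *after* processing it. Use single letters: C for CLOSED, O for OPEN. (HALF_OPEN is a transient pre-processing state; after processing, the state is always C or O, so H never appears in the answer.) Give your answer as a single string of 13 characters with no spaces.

Answer: CCCOOOOOOOOCC

Derivation:
State after each event:
  event#1 t=0s outcome=S: state=CLOSED
  event#2 t=1s outcome=F: state=CLOSED
  event#3 t=4s outcome=F: state=CLOSED
  event#4 t=6s outcome=F: state=OPEN
  event#5 t=10s outcome=S: state=OPEN
  event#6 t=11s outcome=F: state=OPEN
  event#7 t=13s outcome=F: state=OPEN
  event#8 t=15s outcome=S: state=OPEN
  event#9 t=16s outcome=S: state=OPEN
  event#10 t=19s outcome=F: state=OPEN
  event#11 t=21s outcome=F: state=OPEN
  event#12 t=25s outcome=S: state=CLOSED
  event#13 t=27s outcome=S: state=CLOSED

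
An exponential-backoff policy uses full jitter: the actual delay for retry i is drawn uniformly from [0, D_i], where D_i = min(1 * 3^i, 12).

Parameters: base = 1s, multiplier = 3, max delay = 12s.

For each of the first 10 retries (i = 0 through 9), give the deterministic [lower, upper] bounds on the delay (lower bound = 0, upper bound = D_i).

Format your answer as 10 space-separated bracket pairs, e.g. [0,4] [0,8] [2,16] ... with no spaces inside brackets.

Answer: [0,1] [0,3] [0,9] [0,12] [0,12] [0,12] [0,12] [0,12] [0,12] [0,12]

Derivation:
Computing bounds per retry:
  i=0: D_i=min(1*3^0,12)=1, bounds=[0,1]
  i=1: D_i=min(1*3^1,12)=3, bounds=[0,3]
  i=2: D_i=min(1*3^2,12)=9, bounds=[0,9]
  i=3: D_i=min(1*3^3,12)=12, bounds=[0,12]
  i=4: D_i=min(1*3^4,12)=12, bounds=[0,12]
  i=5: D_i=min(1*3^5,12)=12, bounds=[0,12]
  i=6: D_i=min(1*3^6,12)=12, bounds=[0,12]
  i=7: D_i=min(1*3^7,12)=12, bounds=[0,12]
  i=8: D_i=min(1*3^8,12)=12, bounds=[0,12]
  i=9: D_i=min(1*3^9,12)=12, bounds=[0,12]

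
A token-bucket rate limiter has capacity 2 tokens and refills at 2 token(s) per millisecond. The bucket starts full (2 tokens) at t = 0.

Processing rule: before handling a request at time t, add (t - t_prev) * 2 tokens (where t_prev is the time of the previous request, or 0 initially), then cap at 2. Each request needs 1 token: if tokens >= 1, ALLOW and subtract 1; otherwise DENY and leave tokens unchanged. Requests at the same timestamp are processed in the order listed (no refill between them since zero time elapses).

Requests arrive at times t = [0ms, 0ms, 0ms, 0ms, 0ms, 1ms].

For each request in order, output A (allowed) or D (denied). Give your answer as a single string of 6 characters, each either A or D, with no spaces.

Answer: AADDDA

Derivation:
Simulating step by step:
  req#1 t=0ms: ALLOW
  req#2 t=0ms: ALLOW
  req#3 t=0ms: DENY
  req#4 t=0ms: DENY
  req#5 t=0ms: DENY
  req#6 t=1ms: ALLOW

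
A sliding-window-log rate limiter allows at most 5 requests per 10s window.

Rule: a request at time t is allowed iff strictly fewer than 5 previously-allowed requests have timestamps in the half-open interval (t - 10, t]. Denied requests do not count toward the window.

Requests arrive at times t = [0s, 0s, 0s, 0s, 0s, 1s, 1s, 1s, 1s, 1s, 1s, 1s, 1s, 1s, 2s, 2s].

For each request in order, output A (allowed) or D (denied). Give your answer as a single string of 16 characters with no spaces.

Answer: AAAAADDDDDDDDDDD

Derivation:
Tracking allowed requests in the window:
  req#1 t=0s: ALLOW
  req#2 t=0s: ALLOW
  req#3 t=0s: ALLOW
  req#4 t=0s: ALLOW
  req#5 t=0s: ALLOW
  req#6 t=1s: DENY
  req#7 t=1s: DENY
  req#8 t=1s: DENY
  req#9 t=1s: DENY
  req#10 t=1s: DENY
  req#11 t=1s: DENY
  req#12 t=1s: DENY
  req#13 t=1s: DENY
  req#14 t=1s: DENY
  req#15 t=2s: DENY
  req#16 t=2s: DENY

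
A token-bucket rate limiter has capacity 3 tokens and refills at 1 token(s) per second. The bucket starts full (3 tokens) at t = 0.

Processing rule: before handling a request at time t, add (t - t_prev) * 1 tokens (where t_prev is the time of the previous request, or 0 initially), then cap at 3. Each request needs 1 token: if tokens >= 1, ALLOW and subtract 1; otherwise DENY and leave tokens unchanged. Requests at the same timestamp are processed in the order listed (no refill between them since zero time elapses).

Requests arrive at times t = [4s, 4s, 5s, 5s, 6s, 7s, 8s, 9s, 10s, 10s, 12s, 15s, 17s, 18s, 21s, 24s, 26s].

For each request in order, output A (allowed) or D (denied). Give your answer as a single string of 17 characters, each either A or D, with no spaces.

Simulating step by step:
  req#1 t=4s: ALLOW
  req#2 t=4s: ALLOW
  req#3 t=5s: ALLOW
  req#4 t=5s: ALLOW
  req#5 t=6s: ALLOW
  req#6 t=7s: ALLOW
  req#7 t=8s: ALLOW
  req#8 t=9s: ALLOW
  req#9 t=10s: ALLOW
  req#10 t=10s: DENY
  req#11 t=12s: ALLOW
  req#12 t=15s: ALLOW
  req#13 t=17s: ALLOW
  req#14 t=18s: ALLOW
  req#15 t=21s: ALLOW
  req#16 t=24s: ALLOW
  req#17 t=26s: ALLOW

Answer: AAAAAAAAADAAAAAAA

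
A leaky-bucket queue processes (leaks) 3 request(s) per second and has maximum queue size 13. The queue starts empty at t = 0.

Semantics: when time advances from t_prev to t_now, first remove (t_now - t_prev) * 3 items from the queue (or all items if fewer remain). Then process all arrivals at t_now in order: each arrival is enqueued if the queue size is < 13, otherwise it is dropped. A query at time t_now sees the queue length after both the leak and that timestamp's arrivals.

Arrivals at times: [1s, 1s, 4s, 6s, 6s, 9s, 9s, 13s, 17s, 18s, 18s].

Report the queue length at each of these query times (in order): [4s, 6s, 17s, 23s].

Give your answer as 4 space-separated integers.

Queue lengths at query times:
  query t=4s: backlog = 1
  query t=6s: backlog = 2
  query t=17s: backlog = 1
  query t=23s: backlog = 0

Answer: 1 2 1 0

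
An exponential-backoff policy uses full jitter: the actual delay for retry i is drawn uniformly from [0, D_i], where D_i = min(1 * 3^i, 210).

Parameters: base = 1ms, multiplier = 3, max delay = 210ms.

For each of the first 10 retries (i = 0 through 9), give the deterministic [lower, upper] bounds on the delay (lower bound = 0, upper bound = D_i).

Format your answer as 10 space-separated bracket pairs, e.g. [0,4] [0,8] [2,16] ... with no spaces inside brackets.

Answer: [0,1] [0,3] [0,9] [0,27] [0,81] [0,210] [0,210] [0,210] [0,210] [0,210]

Derivation:
Computing bounds per retry:
  i=0: D_i=min(1*3^0,210)=1, bounds=[0,1]
  i=1: D_i=min(1*3^1,210)=3, bounds=[0,3]
  i=2: D_i=min(1*3^2,210)=9, bounds=[0,9]
  i=3: D_i=min(1*3^3,210)=27, bounds=[0,27]
  i=4: D_i=min(1*3^4,210)=81, bounds=[0,81]
  i=5: D_i=min(1*3^5,210)=210, bounds=[0,210]
  i=6: D_i=min(1*3^6,210)=210, bounds=[0,210]
  i=7: D_i=min(1*3^7,210)=210, bounds=[0,210]
  i=8: D_i=min(1*3^8,210)=210, bounds=[0,210]
  i=9: D_i=min(1*3^9,210)=210, bounds=[0,210]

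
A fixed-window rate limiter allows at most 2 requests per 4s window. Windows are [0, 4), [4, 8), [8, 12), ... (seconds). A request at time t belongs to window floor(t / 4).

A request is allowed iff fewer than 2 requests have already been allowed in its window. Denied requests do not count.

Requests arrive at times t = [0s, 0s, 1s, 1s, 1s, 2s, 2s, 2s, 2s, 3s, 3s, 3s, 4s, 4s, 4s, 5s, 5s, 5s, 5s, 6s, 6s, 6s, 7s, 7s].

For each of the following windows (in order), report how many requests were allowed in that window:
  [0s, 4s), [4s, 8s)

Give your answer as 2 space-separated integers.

Answer: 2 2

Derivation:
Processing requests:
  req#1 t=0s (window 0): ALLOW
  req#2 t=0s (window 0): ALLOW
  req#3 t=1s (window 0): DENY
  req#4 t=1s (window 0): DENY
  req#5 t=1s (window 0): DENY
  req#6 t=2s (window 0): DENY
  req#7 t=2s (window 0): DENY
  req#8 t=2s (window 0): DENY
  req#9 t=2s (window 0): DENY
  req#10 t=3s (window 0): DENY
  req#11 t=3s (window 0): DENY
  req#12 t=3s (window 0): DENY
  req#13 t=4s (window 1): ALLOW
  req#14 t=4s (window 1): ALLOW
  req#15 t=4s (window 1): DENY
  req#16 t=5s (window 1): DENY
  req#17 t=5s (window 1): DENY
  req#18 t=5s (window 1): DENY
  req#19 t=5s (window 1): DENY
  req#20 t=6s (window 1): DENY
  req#21 t=6s (window 1): DENY
  req#22 t=6s (window 1): DENY
  req#23 t=7s (window 1): DENY
  req#24 t=7s (window 1): DENY

Allowed counts by window: 2 2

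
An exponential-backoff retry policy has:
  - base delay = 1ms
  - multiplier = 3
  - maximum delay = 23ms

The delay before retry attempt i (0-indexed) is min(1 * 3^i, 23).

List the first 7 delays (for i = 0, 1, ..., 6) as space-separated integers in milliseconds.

Answer: 1 3 9 23 23 23 23

Derivation:
Computing each delay:
  i=0: min(1*3^0, 23) = 1
  i=1: min(1*3^1, 23) = 3
  i=2: min(1*3^2, 23) = 9
  i=3: min(1*3^3, 23) = 23
  i=4: min(1*3^4, 23) = 23
  i=5: min(1*3^5, 23) = 23
  i=6: min(1*3^6, 23) = 23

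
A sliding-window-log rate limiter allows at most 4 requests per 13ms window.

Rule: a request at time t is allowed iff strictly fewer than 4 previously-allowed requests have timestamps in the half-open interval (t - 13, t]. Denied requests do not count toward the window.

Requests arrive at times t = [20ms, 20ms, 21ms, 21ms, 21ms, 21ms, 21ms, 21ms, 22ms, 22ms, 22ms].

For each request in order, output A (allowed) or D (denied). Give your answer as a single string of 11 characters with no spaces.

Answer: AAAADDDDDDD

Derivation:
Tracking allowed requests in the window:
  req#1 t=20ms: ALLOW
  req#2 t=20ms: ALLOW
  req#3 t=21ms: ALLOW
  req#4 t=21ms: ALLOW
  req#5 t=21ms: DENY
  req#6 t=21ms: DENY
  req#7 t=21ms: DENY
  req#8 t=21ms: DENY
  req#9 t=22ms: DENY
  req#10 t=22ms: DENY
  req#11 t=22ms: DENY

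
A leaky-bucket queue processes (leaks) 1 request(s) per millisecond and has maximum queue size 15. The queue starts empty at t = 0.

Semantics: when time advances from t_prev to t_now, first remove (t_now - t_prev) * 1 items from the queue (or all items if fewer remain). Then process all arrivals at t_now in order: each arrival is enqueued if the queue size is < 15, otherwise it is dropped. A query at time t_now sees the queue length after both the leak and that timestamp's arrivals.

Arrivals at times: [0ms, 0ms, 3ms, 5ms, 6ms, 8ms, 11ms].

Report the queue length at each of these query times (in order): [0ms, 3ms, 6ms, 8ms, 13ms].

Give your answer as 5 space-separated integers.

Answer: 2 1 1 1 0

Derivation:
Queue lengths at query times:
  query t=0ms: backlog = 2
  query t=3ms: backlog = 1
  query t=6ms: backlog = 1
  query t=8ms: backlog = 1
  query t=13ms: backlog = 0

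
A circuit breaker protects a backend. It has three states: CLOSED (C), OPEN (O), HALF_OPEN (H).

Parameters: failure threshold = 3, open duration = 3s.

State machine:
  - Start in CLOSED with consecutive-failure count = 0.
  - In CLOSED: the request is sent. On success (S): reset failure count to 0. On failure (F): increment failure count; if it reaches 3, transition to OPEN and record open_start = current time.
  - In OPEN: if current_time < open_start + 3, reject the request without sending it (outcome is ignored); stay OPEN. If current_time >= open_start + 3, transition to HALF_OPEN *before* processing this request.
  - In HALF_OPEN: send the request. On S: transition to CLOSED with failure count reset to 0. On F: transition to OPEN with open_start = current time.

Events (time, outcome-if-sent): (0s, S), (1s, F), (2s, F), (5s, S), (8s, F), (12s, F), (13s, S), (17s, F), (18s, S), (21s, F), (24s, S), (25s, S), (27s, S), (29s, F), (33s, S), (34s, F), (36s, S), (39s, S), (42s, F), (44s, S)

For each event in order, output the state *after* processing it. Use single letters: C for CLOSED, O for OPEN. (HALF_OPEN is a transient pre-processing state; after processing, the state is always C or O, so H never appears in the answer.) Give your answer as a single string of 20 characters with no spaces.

State after each event:
  event#1 t=0s outcome=S: state=CLOSED
  event#2 t=1s outcome=F: state=CLOSED
  event#3 t=2s outcome=F: state=CLOSED
  event#4 t=5s outcome=S: state=CLOSED
  event#5 t=8s outcome=F: state=CLOSED
  event#6 t=12s outcome=F: state=CLOSED
  event#7 t=13s outcome=S: state=CLOSED
  event#8 t=17s outcome=F: state=CLOSED
  event#9 t=18s outcome=S: state=CLOSED
  event#10 t=21s outcome=F: state=CLOSED
  event#11 t=24s outcome=S: state=CLOSED
  event#12 t=25s outcome=S: state=CLOSED
  event#13 t=27s outcome=S: state=CLOSED
  event#14 t=29s outcome=F: state=CLOSED
  event#15 t=33s outcome=S: state=CLOSED
  event#16 t=34s outcome=F: state=CLOSED
  event#17 t=36s outcome=S: state=CLOSED
  event#18 t=39s outcome=S: state=CLOSED
  event#19 t=42s outcome=F: state=CLOSED
  event#20 t=44s outcome=S: state=CLOSED

Answer: CCCCCCCCCCCCCCCCCCCC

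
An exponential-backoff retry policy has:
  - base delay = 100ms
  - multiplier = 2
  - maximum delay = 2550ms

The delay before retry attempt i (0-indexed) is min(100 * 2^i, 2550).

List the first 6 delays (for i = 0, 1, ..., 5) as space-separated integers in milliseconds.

Answer: 100 200 400 800 1600 2550

Derivation:
Computing each delay:
  i=0: min(100*2^0, 2550) = 100
  i=1: min(100*2^1, 2550) = 200
  i=2: min(100*2^2, 2550) = 400
  i=3: min(100*2^3, 2550) = 800
  i=4: min(100*2^4, 2550) = 1600
  i=5: min(100*2^5, 2550) = 2550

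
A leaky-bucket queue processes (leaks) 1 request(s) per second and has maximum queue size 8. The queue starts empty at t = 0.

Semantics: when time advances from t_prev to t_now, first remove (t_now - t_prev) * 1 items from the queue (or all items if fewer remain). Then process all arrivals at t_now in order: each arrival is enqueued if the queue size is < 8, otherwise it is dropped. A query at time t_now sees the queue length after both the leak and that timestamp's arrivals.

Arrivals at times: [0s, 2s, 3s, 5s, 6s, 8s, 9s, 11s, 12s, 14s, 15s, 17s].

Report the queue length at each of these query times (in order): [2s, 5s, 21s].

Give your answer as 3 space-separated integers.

Answer: 1 1 0

Derivation:
Queue lengths at query times:
  query t=2s: backlog = 1
  query t=5s: backlog = 1
  query t=21s: backlog = 0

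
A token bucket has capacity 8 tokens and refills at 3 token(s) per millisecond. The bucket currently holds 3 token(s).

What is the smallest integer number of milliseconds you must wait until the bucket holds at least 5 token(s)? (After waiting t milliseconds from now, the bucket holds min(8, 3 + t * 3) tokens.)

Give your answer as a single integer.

Need 3 + t * 3 >= 5, so t >= 2/3.
Smallest integer t = ceil(2/3) = 1.

Answer: 1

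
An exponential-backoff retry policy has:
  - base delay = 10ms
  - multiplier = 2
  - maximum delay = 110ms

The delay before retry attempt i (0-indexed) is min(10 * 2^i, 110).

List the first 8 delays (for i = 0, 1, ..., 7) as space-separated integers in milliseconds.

Computing each delay:
  i=0: min(10*2^0, 110) = 10
  i=1: min(10*2^1, 110) = 20
  i=2: min(10*2^2, 110) = 40
  i=3: min(10*2^3, 110) = 80
  i=4: min(10*2^4, 110) = 110
  i=5: min(10*2^5, 110) = 110
  i=6: min(10*2^6, 110) = 110
  i=7: min(10*2^7, 110) = 110

Answer: 10 20 40 80 110 110 110 110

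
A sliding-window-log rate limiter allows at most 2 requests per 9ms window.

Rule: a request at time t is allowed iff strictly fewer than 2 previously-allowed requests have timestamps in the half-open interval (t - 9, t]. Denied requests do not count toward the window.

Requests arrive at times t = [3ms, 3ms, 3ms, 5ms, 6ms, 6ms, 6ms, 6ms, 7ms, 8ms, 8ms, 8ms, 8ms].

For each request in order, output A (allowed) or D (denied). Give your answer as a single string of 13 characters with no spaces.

Tracking allowed requests in the window:
  req#1 t=3ms: ALLOW
  req#2 t=3ms: ALLOW
  req#3 t=3ms: DENY
  req#4 t=5ms: DENY
  req#5 t=6ms: DENY
  req#6 t=6ms: DENY
  req#7 t=6ms: DENY
  req#8 t=6ms: DENY
  req#9 t=7ms: DENY
  req#10 t=8ms: DENY
  req#11 t=8ms: DENY
  req#12 t=8ms: DENY
  req#13 t=8ms: DENY

Answer: AADDDDDDDDDDD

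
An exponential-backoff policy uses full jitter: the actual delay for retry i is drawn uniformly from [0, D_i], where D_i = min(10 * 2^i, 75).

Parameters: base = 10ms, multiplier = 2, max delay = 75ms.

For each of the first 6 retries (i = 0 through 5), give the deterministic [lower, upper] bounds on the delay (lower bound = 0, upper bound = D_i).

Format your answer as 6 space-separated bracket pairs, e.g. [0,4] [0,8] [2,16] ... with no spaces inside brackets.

Computing bounds per retry:
  i=0: D_i=min(10*2^0,75)=10, bounds=[0,10]
  i=1: D_i=min(10*2^1,75)=20, bounds=[0,20]
  i=2: D_i=min(10*2^2,75)=40, bounds=[0,40]
  i=3: D_i=min(10*2^3,75)=75, bounds=[0,75]
  i=4: D_i=min(10*2^4,75)=75, bounds=[0,75]
  i=5: D_i=min(10*2^5,75)=75, bounds=[0,75]

Answer: [0,10] [0,20] [0,40] [0,75] [0,75] [0,75]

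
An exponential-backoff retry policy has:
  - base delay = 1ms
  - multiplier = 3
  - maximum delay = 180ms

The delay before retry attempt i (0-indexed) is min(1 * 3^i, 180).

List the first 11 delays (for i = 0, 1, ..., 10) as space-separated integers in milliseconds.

Computing each delay:
  i=0: min(1*3^0, 180) = 1
  i=1: min(1*3^1, 180) = 3
  i=2: min(1*3^2, 180) = 9
  i=3: min(1*3^3, 180) = 27
  i=4: min(1*3^4, 180) = 81
  i=5: min(1*3^5, 180) = 180
  i=6: min(1*3^6, 180) = 180
  i=7: min(1*3^7, 180) = 180
  i=8: min(1*3^8, 180) = 180
  i=9: min(1*3^9, 180) = 180
  i=10: min(1*3^10, 180) = 180

Answer: 1 3 9 27 81 180 180 180 180 180 180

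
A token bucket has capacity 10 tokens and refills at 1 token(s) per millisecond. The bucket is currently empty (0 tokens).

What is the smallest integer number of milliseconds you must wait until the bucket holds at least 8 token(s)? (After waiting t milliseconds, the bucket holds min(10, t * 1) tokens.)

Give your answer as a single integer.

Need t * 1 >= 8, so t >= 8/1.
Smallest integer t = ceil(8/1) = 8.

Answer: 8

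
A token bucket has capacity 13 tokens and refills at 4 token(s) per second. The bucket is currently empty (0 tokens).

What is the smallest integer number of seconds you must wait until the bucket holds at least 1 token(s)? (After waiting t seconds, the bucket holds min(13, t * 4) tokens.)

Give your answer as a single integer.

Need t * 4 >= 1, so t >= 1/4.
Smallest integer t = ceil(1/4) = 1.

Answer: 1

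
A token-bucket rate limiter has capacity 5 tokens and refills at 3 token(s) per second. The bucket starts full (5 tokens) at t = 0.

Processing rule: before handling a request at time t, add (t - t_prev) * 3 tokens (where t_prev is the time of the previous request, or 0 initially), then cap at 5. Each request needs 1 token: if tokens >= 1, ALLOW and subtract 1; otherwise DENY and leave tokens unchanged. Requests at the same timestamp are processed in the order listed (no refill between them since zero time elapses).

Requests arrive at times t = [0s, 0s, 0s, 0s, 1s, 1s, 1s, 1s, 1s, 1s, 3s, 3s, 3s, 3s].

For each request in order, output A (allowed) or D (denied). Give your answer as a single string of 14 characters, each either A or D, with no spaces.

Answer: AAAAAAAADDAAAA

Derivation:
Simulating step by step:
  req#1 t=0s: ALLOW
  req#2 t=0s: ALLOW
  req#3 t=0s: ALLOW
  req#4 t=0s: ALLOW
  req#5 t=1s: ALLOW
  req#6 t=1s: ALLOW
  req#7 t=1s: ALLOW
  req#8 t=1s: ALLOW
  req#9 t=1s: DENY
  req#10 t=1s: DENY
  req#11 t=3s: ALLOW
  req#12 t=3s: ALLOW
  req#13 t=3s: ALLOW
  req#14 t=3s: ALLOW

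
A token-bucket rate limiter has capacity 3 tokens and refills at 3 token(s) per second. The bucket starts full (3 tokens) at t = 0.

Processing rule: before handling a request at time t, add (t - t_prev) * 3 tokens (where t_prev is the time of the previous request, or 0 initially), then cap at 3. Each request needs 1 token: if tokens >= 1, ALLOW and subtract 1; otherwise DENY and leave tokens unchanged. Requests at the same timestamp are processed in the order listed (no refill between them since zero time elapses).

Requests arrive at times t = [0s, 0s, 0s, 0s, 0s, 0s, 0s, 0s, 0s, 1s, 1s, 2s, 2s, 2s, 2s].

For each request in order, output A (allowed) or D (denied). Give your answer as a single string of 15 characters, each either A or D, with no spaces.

Simulating step by step:
  req#1 t=0s: ALLOW
  req#2 t=0s: ALLOW
  req#3 t=0s: ALLOW
  req#4 t=0s: DENY
  req#5 t=0s: DENY
  req#6 t=0s: DENY
  req#7 t=0s: DENY
  req#8 t=0s: DENY
  req#9 t=0s: DENY
  req#10 t=1s: ALLOW
  req#11 t=1s: ALLOW
  req#12 t=2s: ALLOW
  req#13 t=2s: ALLOW
  req#14 t=2s: ALLOW
  req#15 t=2s: DENY

Answer: AAADDDDDDAAAAAD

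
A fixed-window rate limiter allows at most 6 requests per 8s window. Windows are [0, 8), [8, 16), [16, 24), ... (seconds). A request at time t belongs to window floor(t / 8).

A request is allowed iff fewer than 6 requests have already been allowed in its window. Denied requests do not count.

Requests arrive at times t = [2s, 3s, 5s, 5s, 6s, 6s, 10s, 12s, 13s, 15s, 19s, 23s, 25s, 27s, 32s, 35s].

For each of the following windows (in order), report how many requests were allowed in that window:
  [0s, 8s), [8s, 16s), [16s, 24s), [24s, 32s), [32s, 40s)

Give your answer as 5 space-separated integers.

Answer: 6 4 2 2 2

Derivation:
Processing requests:
  req#1 t=2s (window 0): ALLOW
  req#2 t=3s (window 0): ALLOW
  req#3 t=5s (window 0): ALLOW
  req#4 t=5s (window 0): ALLOW
  req#5 t=6s (window 0): ALLOW
  req#6 t=6s (window 0): ALLOW
  req#7 t=10s (window 1): ALLOW
  req#8 t=12s (window 1): ALLOW
  req#9 t=13s (window 1): ALLOW
  req#10 t=15s (window 1): ALLOW
  req#11 t=19s (window 2): ALLOW
  req#12 t=23s (window 2): ALLOW
  req#13 t=25s (window 3): ALLOW
  req#14 t=27s (window 3): ALLOW
  req#15 t=32s (window 4): ALLOW
  req#16 t=35s (window 4): ALLOW

Allowed counts by window: 6 4 2 2 2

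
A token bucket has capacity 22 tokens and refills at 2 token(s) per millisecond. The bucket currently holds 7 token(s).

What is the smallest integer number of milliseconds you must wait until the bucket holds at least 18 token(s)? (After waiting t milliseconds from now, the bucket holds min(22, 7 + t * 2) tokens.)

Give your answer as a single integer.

Answer: 6

Derivation:
Need 7 + t * 2 >= 18, so t >= 11/2.
Smallest integer t = ceil(11/2) = 6.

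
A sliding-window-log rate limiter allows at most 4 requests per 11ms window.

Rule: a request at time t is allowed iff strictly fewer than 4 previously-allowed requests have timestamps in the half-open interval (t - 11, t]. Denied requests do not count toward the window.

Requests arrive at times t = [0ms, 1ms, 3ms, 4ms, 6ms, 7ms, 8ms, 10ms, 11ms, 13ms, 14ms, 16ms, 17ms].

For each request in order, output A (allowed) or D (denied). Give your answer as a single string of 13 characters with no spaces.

Answer: AAAADDDDAAAAD

Derivation:
Tracking allowed requests in the window:
  req#1 t=0ms: ALLOW
  req#2 t=1ms: ALLOW
  req#3 t=3ms: ALLOW
  req#4 t=4ms: ALLOW
  req#5 t=6ms: DENY
  req#6 t=7ms: DENY
  req#7 t=8ms: DENY
  req#8 t=10ms: DENY
  req#9 t=11ms: ALLOW
  req#10 t=13ms: ALLOW
  req#11 t=14ms: ALLOW
  req#12 t=16ms: ALLOW
  req#13 t=17ms: DENY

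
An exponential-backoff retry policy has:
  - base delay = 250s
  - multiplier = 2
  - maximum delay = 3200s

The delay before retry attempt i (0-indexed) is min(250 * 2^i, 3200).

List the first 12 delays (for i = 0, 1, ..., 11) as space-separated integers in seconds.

Answer: 250 500 1000 2000 3200 3200 3200 3200 3200 3200 3200 3200

Derivation:
Computing each delay:
  i=0: min(250*2^0, 3200) = 250
  i=1: min(250*2^1, 3200) = 500
  i=2: min(250*2^2, 3200) = 1000
  i=3: min(250*2^3, 3200) = 2000
  i=4: min(250*2^4, 3200) = 3200
  i=5: min(250*2^5, 3200) = 3200
  i=6: min(250*2^6, 3200) = 3200
  i=7: min(250*2^7, 3200) = 3200
  i=8: min(250*2^8, 3200) = 3200
  i=9: min(250*2^9, 3200) = 3200
  i=10: min(250*2^10, 3200) = 3200
  i=11: min(250*2^11, 3200) = 3200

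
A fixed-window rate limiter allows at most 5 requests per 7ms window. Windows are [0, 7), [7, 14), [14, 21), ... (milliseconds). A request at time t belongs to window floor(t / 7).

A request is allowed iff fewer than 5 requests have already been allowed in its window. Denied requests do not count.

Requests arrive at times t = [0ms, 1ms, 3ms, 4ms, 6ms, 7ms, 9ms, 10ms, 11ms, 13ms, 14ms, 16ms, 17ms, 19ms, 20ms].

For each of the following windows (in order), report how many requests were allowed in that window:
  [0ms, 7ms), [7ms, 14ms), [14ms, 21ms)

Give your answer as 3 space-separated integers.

Answer: 5 5 5

Derivation:
Processing requests:
  req#1 t=0ms (window 0): ALLOW
  req#2 t=1ms (window 0): ALLOW
  req#3 t=3ms (window 0): ALLOW
  req#4 t=4ms (window 0): ALLOW
  req#5 t=6ms (window 0): ALLOW
  req#6 t=7ms (window 1): ALLOW
  req#7 t=9ms (window 1): ALLOW
  req#8 t=10ms (window 1): ALLOW
  req#9 t=11ms (window 1): ALLOW
  req#10 t=13ms (window 1): ALLOW
  req#11 t=14ms (window 2): ALLOW
  req#12 t=16ms (window 2): ALLOW
  req#13 t=17ms (window 2): ALLOW
  req#14 t=19ms (window 2): ALLOW
  req#15 t=20ms (window 2): ALLOW

Allowed counts by window: 5 5 5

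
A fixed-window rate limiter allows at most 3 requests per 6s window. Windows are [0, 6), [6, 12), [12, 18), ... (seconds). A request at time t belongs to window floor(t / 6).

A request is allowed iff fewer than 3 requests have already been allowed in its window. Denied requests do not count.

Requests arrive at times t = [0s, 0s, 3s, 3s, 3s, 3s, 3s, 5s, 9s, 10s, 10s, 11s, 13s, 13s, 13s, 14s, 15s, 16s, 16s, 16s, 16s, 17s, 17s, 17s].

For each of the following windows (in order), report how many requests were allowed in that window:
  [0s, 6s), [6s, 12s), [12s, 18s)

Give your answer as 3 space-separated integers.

Processing requests:
  req#1 t=0s (window 0): ALLOW
  req#2 t=0s (window 0): ALLOW
  req#3 t=3s (window 0): ALLOW
  req#4 t=3s (window 0): DENY
  req#5 t=3s (window 0): DENY
  req#6 t=3s (window 0): DENY
  req#7 t=3s (window 0): DENY
  req#8 t=5s (window 0): DENY
  req#9 t=9s (window 1): ALLOW
  req#10 t=10s (window 1): ALLOW
  req#11 t=10s (window 1): ALLOW
  req#12 t=11s (window 1): DENY
  req#13 t=13s (window 2): ALLOW
  req#14 t=13s (window 2): ALLOW
  req#15 t=13s (window 2): ALLOW
  req#16 t=14s (window 2): DENY
  req#17 t=15s (window 2): DENY
  req#18 t=16s (window 2): DENY
  req#19 t=16s (window 2): DENY
  req#20 t=16s (window 2): DENY
  req#21 t=16s (window 2): DENY
  req#22 t=17s (window 2): DENY
  req#23 t=17s (window 2): DENY
  req#24 t=17s (window 2): DENY

Allowed counts by window: 3 3 3

Answer: 3 3 3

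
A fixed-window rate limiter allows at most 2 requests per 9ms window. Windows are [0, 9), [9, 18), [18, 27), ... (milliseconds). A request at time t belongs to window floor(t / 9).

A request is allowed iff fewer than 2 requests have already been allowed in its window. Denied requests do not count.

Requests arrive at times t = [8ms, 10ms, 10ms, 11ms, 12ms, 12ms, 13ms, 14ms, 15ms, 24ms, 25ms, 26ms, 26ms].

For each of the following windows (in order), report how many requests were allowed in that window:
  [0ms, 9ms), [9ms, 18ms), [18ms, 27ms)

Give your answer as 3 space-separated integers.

Answer: 1 2 2

Derivation:
Processing requests:
  req#1 t=8ms (window 0): ALLOW
  req#2 t=10ms (window 1): ALLOW
  req#3 t=10ms (window 1): ALLOW
  req#4 t=11ms (window 1): DENY
  req#5 t=12ms (window 1): DENY
  req#6 t=12ms (window 1): DENY
  req#7 t=13ms (window 1): DENY
  req#8 t=14ms (window 1): DENY
  req#9 t=15ms (window 1): DENY
  req#10 t=24ms (window 2): ALLOW
  req#11 t=25ms (window 2): ALLOW
  req#12 t=26ms (window 2): DENY
  req#13 t=26ms (window 2): DENY

Allowed counts by window: 1 2 2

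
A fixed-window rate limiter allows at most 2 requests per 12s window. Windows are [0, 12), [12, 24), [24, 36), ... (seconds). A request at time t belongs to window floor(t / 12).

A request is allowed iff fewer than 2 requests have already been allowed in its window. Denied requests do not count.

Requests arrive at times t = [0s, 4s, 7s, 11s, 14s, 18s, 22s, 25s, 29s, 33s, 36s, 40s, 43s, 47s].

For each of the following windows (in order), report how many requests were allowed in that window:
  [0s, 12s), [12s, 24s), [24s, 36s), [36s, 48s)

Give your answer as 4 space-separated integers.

Processing requests:
  req#1 t=0s (window 0): ALLOW
  req#2 t=4s (window 0): ALLOW
  req#3 t=7s (window 0): DENY
  req#4 t=11s (window 0): DENY
  req#5 t=14s (window 1): ALLOW
  req#6 t=18s (window 1): ALLOW
  req#7 t=22s (window 1): DENY
  req#8 t=25s (window 2): ALLOW
  req#9 t=29s (window 2): ALLOW
  req#10 t=33s (window 2): DENY
  req#11 t=36s (window 3): ALLOW
  req#12 t=40s (window 3): ALLOW
  req#13 t=43s (window 3): DENY
  req#14 t=47s (window 3): DENY

Allowed counts by window: 2 2 2 2

Answer: 2 2 2 2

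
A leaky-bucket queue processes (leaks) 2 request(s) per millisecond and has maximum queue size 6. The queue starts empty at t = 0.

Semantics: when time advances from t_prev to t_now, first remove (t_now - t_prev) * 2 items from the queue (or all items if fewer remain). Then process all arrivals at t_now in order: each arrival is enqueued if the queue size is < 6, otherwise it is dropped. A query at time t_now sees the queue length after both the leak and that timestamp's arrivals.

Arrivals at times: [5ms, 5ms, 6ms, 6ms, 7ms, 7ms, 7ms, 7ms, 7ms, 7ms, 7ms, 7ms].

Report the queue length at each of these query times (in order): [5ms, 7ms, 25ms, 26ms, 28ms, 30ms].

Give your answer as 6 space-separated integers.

Queue lengths at query times:
  query t=5ms: backlog = 2
  query t=7ms: backlog = 6
  query t=25ms: backlog = 0
  query t=26ms: backlog = 0
  query t=28ms: backlog = 0
  query t=30ms: backlog = 0

Answer: 2 6 0 0 0 0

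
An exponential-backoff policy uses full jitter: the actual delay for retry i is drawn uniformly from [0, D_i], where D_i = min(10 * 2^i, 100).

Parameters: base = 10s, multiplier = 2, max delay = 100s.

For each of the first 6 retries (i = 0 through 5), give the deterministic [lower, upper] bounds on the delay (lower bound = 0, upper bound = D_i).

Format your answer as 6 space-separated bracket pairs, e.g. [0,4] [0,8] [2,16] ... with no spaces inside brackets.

Answer: [0,10] [0,20] [0,40] [0,80] [0,100] [0,100]

Derivation:
Computing bounds per retry:
  i=0: D_i=min(10*2^0,100)=10, bounds=[0,10]
  i=1: D_i=min(10*2^1,100)=20, bounds=[0,20]
  i=2: D_i=min(10*2^2,100)=40, bounds=[0,40]
  i=3: D_i=min(10*2^3,100)=80, bounds=[0,80]
  i=4: D_i=min(10*2^4,100)=100, bounds=[0,100]
  i=5: D_i=min(10*2^5,100)=100, bounds=[0,100]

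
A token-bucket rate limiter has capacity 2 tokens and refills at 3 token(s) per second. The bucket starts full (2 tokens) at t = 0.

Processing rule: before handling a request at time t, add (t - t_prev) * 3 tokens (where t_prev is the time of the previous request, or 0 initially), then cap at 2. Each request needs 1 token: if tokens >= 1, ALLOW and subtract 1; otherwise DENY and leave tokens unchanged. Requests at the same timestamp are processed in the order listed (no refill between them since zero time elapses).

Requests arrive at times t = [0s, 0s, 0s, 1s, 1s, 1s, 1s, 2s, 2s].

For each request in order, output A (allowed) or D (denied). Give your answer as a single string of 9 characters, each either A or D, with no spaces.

Simulating step by step:
  req#1 t=0s: ALLOW
  req#2 t=0s: ALLOW
  req#3 t=0s: DENY
  req#4 t=1s: ALLOW
  req#5 t=1s: ALLOW
  req#6 t=1s: DENY
  req#7 t=1s: DENY
  req#8 t=2s: ALLOW
  req#9 t=2s: ALLOW

Answer: AADAADDAA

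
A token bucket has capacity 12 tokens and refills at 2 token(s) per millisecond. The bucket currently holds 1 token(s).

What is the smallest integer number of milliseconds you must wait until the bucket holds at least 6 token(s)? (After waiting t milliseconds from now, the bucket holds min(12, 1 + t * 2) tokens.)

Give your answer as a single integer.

Answer: 3

Derivation:
Need 1 + t * 2 >= 6, so t >= 5/2.
Smallest integer t = ceil(5/2) = 3.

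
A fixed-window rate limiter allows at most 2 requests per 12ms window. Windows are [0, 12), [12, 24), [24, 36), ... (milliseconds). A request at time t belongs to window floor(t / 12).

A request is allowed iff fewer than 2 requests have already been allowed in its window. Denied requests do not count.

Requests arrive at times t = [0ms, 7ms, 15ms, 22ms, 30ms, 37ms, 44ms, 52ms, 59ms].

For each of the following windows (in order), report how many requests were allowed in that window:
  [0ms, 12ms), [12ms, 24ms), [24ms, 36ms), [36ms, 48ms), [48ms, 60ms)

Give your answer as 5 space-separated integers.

Answer: 2 2 1 2 2

Derivation:
Processing requests:
  req#1 t=0ms (window 0): ALLOW
  req#2 t=7ms (window 0): ALLOW
  req#3 t=15ms (window 1): ALLOW
  req#4 t=22ms (window 1): ALLOW
  req#5 t=30ms (window 2): ALLOW
  req#6 t=37ms (window 3): ALLOW
  req#7 t=44ms (window 3): ALLOW
  req#8 t=52ms (window 4): ALLOW
  req#9 t=59ms (window 4): ALLOW

Allowed counts by window: 2 2 1 2 2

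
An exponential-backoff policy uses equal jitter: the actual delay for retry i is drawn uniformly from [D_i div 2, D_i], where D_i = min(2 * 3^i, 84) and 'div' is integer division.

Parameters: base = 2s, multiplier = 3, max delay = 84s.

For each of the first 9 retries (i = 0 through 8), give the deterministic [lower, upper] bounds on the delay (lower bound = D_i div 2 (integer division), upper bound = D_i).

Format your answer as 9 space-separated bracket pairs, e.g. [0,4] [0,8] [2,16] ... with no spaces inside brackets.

Computing bounds per retry:
  i=0: D_i=min(2*3^0,84)=2, bounds=[1,2]
  i=1: D_i=min(2*3^1,84)=6, bounds=[3,6]
  i=2: D_i=min(2*3^2,84)=18, bounds=[9,18]
  i=3: D_i=min(2*3^3,84)=54, bounds=[27,54]
  i=4: D_i=min(2*3^4,84)=84, bounds=[42,84]
  i=5: D_i=min(2*3^5,84)=84, bounds=[42,84]
  i=6: D_i=min(2*3^6,84)=84, bounds=[42,84]
  i=7: D_i=min(2*3^7,84)=84, bounds=[42,84]
  i=8: D_i=min(2*3^8,84)=84, bounds=[42,84]

Answer: [1,2] [3,6] [9,18] [27,54] [42,84] [42,84] [42,84] [42,84] [42,84]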